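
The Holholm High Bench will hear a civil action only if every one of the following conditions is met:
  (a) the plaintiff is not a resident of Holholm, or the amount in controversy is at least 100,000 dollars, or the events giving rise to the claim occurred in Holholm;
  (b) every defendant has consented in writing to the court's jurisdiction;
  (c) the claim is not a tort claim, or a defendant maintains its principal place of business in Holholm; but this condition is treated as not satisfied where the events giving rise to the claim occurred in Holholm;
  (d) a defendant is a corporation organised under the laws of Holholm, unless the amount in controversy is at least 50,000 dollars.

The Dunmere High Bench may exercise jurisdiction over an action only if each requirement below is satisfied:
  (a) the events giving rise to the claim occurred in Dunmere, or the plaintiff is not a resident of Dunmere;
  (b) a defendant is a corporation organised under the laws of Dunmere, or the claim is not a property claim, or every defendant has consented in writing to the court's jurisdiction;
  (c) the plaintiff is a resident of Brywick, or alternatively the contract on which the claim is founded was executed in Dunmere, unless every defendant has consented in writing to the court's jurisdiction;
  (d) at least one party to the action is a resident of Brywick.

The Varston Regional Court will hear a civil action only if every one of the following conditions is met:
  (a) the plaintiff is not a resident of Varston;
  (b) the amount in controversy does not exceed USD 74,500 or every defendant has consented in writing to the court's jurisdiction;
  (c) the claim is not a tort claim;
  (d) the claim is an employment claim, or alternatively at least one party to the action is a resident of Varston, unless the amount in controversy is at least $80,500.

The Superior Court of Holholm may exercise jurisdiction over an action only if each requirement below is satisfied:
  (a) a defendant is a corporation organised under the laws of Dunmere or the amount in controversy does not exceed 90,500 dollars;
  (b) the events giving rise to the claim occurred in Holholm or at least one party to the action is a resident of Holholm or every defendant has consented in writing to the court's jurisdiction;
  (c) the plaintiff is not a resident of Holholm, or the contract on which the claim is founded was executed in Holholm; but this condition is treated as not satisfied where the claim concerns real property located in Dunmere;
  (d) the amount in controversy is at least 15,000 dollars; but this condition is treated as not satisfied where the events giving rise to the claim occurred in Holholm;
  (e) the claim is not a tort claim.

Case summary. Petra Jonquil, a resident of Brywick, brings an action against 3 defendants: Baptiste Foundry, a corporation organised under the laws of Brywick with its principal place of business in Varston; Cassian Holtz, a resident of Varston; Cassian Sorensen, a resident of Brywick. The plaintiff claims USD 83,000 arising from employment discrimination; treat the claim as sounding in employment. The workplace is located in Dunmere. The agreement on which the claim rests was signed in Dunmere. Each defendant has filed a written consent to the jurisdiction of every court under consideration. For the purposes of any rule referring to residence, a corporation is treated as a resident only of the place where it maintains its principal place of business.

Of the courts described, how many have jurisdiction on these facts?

4

The Holholm High Bench:
  (a) The plaintiff resides in Brywick, which is not Holholm, which satisfies one of the alternatives. Met.
  (b) Every defendant has filed written consent. Condition met.
  (c) The claim is an employment claim, not a tort claim, which satisfies one of the alternatives. The carve-out does not apply: the operative events occurred in Dunmere, not Holholm. Condition met.
  (d) The corporate defendant(s) are organised in Brywick, not Holholm. However, the amount in controversy is $83,000, which meets the 50,000 dollars floor, so the 'unless' proviso supplies this condition. Satisfied.
  → All conditions met; jurisdiction exists.
The Dunmere High Bench:
  (a) The operative events occurred in Dunmere, so this disjunct is met. Condition met.
  (b) The claim is an employment claim, not a property claim, so this disjunct is met. Met.
  (c) The plaintiff resides in Brywick, so this disjunct is met. Met.
  (d) Petra Jonquil resides in Brywick. Satisfied.
  → All conditions met; jurisdiction exists.
The Varston Regional Court:
  (a) The plaintiff resides in Brywick, which is not Varston. Satisfied.
  (b) Every defendant has filed written consent, which satisfies one of the alternatives. Met.
  (c) The claim is an employment claim, not a tort claim. Satisfied.
  (d) The claim is an employment claim — that alternative is enough. Condition met.
  → The court has jurisdiction.
The Superior Court of Holholm:
  (a) The amount in controversy is 83,000 dollars, within the $90,500 ceiling, which satisfies one of the alternatives. Condition met.
  (b) Every defendant has filed written consent, which satisfies one of the alternatives. Condition met.
  (c) The plaintiff resides in Brywick, which is not Holholm, so this disjunct is met. And the carve-out is inapplicable — the claim does not concern real property. Condition met.
  (d) The amount in controversy is USD 83,000, which meets the USD 15,000 floor. The carve-out does not apply: the operative events occurred in Dunmere, not Holholm. Condition met.
  (e) The claim is an employment claim, not a tort claim. Condition met.
  → Every requirement is satisfied — jurisdiction.
Courts with jurisdiction: the Holholm High Bench, the Dunmere High Bench, the Varston Regional Court, the Superior Court of Holholm — 4 in total.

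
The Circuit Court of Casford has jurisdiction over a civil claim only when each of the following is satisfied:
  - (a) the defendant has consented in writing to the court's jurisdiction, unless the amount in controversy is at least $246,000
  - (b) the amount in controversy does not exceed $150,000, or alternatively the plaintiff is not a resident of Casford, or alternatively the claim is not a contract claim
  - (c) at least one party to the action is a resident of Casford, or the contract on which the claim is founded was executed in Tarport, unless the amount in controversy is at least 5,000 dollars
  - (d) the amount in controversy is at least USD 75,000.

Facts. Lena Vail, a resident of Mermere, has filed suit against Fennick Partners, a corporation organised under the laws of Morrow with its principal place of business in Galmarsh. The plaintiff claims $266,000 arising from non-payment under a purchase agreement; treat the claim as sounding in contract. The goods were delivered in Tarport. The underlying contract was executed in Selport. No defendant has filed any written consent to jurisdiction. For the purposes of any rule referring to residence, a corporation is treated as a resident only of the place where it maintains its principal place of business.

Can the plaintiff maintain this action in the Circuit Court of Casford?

Yes

The Circuit Court of Casford:
  (a) No such written consent has been filed. However, the amount in controversy is 266,000 dollars, which meets the $246,000 floor, so the 'unless' proviso supplies this condition. Met.
  (b) The plaintiff resides in Mermere, which is not Casford, so this disjunct is met. Met.
  (c) No party resides in Casford; the contract was executed in Selport, not Tarport — every alternative fails. However, the amount in controversy is $266,000, which meets the USD 5,000 floor, so the 'unless' proviso supplies this condition. Met.
  (d) The amount in controversy is $266,000, which meets the USD 75,000 floor. Satisfied.
  → Jurisdiction lies.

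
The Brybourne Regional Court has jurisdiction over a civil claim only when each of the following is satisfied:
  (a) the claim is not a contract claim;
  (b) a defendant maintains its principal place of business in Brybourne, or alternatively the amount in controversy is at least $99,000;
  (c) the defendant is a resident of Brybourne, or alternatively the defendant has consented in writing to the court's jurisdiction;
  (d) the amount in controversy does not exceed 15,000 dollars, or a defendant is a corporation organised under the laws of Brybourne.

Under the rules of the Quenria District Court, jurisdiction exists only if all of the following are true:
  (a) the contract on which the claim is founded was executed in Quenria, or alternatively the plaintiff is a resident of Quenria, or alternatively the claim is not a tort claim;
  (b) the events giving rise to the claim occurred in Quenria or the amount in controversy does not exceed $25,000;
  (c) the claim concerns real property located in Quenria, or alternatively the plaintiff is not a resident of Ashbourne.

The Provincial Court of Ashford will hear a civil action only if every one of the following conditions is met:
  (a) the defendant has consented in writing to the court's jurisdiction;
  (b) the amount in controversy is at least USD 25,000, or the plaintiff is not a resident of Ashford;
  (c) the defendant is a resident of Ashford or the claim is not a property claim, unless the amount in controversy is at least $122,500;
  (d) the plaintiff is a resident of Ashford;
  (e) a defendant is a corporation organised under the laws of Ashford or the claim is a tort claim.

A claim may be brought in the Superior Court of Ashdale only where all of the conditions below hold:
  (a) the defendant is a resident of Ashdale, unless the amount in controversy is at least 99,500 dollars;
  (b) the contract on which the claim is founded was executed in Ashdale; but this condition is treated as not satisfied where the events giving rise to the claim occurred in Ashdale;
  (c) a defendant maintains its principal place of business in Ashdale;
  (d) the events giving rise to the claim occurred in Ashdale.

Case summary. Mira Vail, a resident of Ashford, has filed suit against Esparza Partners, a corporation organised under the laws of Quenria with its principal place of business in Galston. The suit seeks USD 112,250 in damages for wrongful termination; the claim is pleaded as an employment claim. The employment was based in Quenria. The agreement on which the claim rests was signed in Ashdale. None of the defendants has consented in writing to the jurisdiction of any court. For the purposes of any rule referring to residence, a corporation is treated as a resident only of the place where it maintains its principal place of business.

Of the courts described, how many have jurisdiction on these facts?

The Brybourne Regional Court:
  (a) The claim is an employment claim, not a contract claim. Met.
  (b) The amount in controversy is $112,250, which meets the $99,000 floor, which satisfies one of the alternatives. Met.
  (c) The defendant resides in Galston, not Brybourne; no such written consent has been filed — none of the alternatives is met. Not met.
  (d) The amount in controversy is 112,250 dollars, above the $15,000 ceiling; the corporate defendant(s) are organised in Quenria, not Brybourne — no alternative holds. Fails.
  → The court lacks jurisdiction.
The Quenria District Court:
  (a) The claim is an employment claim, not a tort claim — that alternative is enough. Met.
  (b) The operative events occurred in Quenria — that alternative is enough. Satisfied.
  (c) The plaintiff resides in Ashford, which is not Ashbourne — that alternative is enough. Satisfied.
  → All conditions met; jurisdiction exists.
The Provincial Court of Ashford:
  (a) No such written consent has been filed. Condition not met.
  (b) The amount in controversy is $112,250, which meets the $25,000 floor, so one alternative holds. Met.
  (c) The claim is an employment claim, not a property claim, which satisfies one of the alternatives. Satisfied.
  (d) The plaintiff resides in Ashford. Satisfied.
  (e) The corporate defendant(s) are organised in Quenria, not Ashford; the claim is an employment claim, not a tort claim — none of the alternatives is met. Fails.
  → Not every requirement is met — no jurisdiction.
The Superior Court of Ashdale:
  (a) The defendant resides in Galston, not Ashdale. The proviso rescues it, though: the amount in controversy is $112,250, which meets the $99,500 floor. Condition met.
  (b) The contract was executed in Ashdale. And the carve-out is inapplicable — the operative events occurred in Quenria, not Ashdale. Condition met.
  (c) The corporate defendant(s) have their principal place of business in Galston, not Ashdale. Not met.
  (d) The operative events occurred in Quenria, not Ashdale. Not met.
  → Not every requirement is met — no jurisdiction.
Courts with jurisdiction: the Quenria District Court — 1 in total.

1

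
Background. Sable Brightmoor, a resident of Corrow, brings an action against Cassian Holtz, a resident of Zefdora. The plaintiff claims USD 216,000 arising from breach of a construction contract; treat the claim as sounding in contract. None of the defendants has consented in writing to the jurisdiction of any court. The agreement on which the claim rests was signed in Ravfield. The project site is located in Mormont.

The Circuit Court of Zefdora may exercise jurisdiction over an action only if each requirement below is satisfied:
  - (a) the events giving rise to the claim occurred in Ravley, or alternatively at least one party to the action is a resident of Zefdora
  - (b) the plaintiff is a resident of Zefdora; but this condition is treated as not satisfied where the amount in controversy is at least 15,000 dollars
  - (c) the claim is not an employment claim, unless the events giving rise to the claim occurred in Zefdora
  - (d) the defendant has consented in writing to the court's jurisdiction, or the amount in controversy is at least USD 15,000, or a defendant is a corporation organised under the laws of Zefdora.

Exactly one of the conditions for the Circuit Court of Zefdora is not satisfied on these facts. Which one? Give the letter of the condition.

The Circuit Court of Zefdora:
  (a) Cassian Holtz resides in Zefdora, so this disjunct is met. Met.
  (b) The plaintiff resides in Corrow, not Zefdora. Not met.
  (c) The claim is a contract claim, not an employment claim. Satisfied.
  (d) The amount in controversy is $216,000, which meets the USD 15,000 floor, which satisfies one of the alternatives. Satisfied.
Only condition (b) fails.

(b)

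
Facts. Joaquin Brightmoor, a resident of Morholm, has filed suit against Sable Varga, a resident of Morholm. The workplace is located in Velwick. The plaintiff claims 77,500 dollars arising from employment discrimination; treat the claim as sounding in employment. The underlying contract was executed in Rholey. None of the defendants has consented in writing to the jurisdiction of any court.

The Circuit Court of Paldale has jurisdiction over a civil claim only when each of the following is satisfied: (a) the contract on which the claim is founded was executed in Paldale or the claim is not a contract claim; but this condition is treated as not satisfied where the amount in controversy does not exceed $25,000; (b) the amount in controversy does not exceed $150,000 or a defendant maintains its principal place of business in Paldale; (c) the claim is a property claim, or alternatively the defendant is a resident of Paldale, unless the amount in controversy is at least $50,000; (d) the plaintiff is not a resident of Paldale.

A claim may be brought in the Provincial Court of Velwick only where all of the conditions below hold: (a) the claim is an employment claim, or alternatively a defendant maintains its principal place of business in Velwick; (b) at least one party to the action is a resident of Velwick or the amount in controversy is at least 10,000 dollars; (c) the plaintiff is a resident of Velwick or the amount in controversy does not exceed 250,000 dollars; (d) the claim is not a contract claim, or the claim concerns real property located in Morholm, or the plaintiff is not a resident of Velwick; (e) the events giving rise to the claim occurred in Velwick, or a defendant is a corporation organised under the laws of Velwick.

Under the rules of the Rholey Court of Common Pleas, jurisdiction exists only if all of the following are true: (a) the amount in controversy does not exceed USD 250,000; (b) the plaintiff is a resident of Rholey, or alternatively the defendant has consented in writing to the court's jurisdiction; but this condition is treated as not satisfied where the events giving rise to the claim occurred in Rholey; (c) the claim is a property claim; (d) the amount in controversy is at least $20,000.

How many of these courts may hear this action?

2

The Circuit Court of Paldale:
  (a) The claim is an employment claim, not a contract claim, so this disjunct is met. And the carve-out is inapplicable — the amount in controversy is USD 77,500, above the 25,000 dollars ceiling. Condition met.
  (b) The amount in controversy is 77,500 dollars, within the USD 150,000 ceiling, which satisfies one of the alternatives. Met.
  (c) The claim is an employment claim, not a property claim; the defendant resides in Morholm, not Paldale — every alternative fails. The proviso rescues it, though: the amount in controversy is 77,500 dollars, which meets the 50,000 dollars floor. Satisfied.
  (d) The plaintiff resides in Morholm, which is not Paldale. Met.
  → Every requirement is satisfied — jurisdiction.
The Provincial Court of Velwick:
  (a) The claim is an employment claim — that alternative is enough. Condition met.
  (b) The amount in controversy is 77,500 dollars, which meets the $10,000 floor — that alternative is enough. Satisfied.
  (c) The amount in controversy is 77,500 dollars, within the USD 250,000 ceiling, so this disjunct is met. Satisfied.
  (d) The claim is an employment claim, not a contract claim, so this disjunct is met. Met.
  (e) The operative events occurred in Velwick, so this disjunct is met. Satisfied.
  → The court has jurisdiction.
The Rholey Court of Common Pleas:
  (a) The amount in controversy is $77,500, within the USD 250,000 ceiling. Met.
  (b) The plaintiff resides in Morholm, not Rholey; no such written consent has been filed — every alternative fails. Not met.
  (c) The claim is an employment claim, not a property claim. Fails.
  (d) The amount in controversy is USD 77,500, which meets the 20,000 dollars floor. Met.
  → Not every requirement is met — no jurisdiction.
Courts with jurisdiction: the Circuit Court of Paldale, the Provincial Court of Velwick — 2 in total.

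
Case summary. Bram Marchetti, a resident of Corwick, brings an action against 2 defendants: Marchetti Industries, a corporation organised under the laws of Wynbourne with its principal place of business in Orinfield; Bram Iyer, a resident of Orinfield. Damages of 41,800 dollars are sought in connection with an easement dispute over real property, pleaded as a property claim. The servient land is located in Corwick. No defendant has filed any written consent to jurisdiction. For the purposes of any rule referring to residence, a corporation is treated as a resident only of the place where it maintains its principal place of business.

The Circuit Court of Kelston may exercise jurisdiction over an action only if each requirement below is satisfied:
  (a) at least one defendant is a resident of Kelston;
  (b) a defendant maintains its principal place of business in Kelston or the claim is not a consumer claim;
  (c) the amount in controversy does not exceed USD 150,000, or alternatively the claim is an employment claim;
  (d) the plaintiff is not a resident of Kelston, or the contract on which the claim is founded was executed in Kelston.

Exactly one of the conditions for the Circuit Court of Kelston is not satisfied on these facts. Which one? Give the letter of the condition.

The Circuit Court of Kelston:
  (a) No defendant resides in Kelston (they reside in Orinfield, Orinfield). Not met.
  (b) The claim is a property claim, not a consumer claim — that alternative is enough. Satisfied.
  (c) The amount in controversy is 41,800 dollars, within the $150,000 ceiling, so this disjunct is met. Satisfied.
  (d) The plaintiff resides in Corwick, which is not Kelston, so this disjunct is met. Met.
Only condition (a) fails.

(a)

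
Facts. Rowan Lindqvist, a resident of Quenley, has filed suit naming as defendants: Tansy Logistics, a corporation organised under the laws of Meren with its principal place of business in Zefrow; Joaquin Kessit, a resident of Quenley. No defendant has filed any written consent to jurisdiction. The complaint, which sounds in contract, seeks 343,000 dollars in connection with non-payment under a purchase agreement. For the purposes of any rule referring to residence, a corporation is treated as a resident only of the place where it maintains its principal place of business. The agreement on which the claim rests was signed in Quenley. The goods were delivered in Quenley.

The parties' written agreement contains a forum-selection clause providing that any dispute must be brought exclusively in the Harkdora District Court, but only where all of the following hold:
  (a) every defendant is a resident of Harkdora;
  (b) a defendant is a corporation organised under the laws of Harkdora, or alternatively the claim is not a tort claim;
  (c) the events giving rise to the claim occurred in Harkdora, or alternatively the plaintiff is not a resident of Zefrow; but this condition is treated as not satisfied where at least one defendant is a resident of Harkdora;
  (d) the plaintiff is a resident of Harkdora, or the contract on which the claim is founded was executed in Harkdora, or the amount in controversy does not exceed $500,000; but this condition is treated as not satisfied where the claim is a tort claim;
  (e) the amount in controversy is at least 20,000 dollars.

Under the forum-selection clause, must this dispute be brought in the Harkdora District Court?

No

The Harkdora District Court:
  (a) The defendants reside as follows — Tansy Logistics in Zefrow, Joaquin Kessit in Quenley — not all in Harkdora. Fails.
  (b) The claim is a contract claim, not a tort claim, so one alternative holds. Condition met.
  (c) The plaintiff resides in Quenley, which is not Zefrow, so one alternative holds. The exception is not triggered, since no defendant resides in Harkdora (they reside in Zefrow, Quenley). Condition met.
  (d) The amount in controversy is USD 343,000, within the 500,000 dollars ceiling, so this disjunct is met. The exception is not triggered, since the claim is a contract claim, not a tort claim. Condition met.
  (e) The amount in controversy is $343,000, which meets the $20,000 floor. Satisfied.
  → The clause does not apply.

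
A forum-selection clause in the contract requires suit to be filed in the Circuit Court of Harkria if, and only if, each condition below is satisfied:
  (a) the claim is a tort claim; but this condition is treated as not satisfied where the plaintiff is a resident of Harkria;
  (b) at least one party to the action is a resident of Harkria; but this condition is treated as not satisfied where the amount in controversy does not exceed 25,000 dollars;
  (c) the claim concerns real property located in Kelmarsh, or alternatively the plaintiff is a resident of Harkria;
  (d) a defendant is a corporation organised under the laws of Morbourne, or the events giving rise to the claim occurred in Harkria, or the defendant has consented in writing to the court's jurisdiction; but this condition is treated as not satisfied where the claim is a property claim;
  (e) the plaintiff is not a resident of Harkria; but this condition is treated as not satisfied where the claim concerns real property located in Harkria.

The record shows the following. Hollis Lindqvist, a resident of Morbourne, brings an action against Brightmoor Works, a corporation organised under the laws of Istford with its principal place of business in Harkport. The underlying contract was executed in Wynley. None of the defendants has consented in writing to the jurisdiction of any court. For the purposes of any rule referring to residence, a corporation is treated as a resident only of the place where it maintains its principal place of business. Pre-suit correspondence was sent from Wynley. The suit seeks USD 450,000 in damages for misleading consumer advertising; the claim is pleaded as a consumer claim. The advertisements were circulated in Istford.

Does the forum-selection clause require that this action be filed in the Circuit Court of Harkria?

The Circuit Court of Harkria:
  (a) The claim is a consumer claim, not a tort claim. Condition not met.
  (b) No party resides in Harkria. Condition not met.
  (c) The claim does not concern real property; the plaintiff resides in Morbourne, not Harkria — none of the alternatives is met. Condition not met.
  (d) The corporate defendant(s) are organised in Istford, not Morbourne; the operative events occurred in Istford, not Harkria; no such written consent has been filed — none of the alternatives is met. Not satisfied.
  (e) The plaintiff resides in Morbourne, which is not Harkria. The carve-out does not apply: the claim does not concern real property. Satisfied.
  → The clause does not apply.

No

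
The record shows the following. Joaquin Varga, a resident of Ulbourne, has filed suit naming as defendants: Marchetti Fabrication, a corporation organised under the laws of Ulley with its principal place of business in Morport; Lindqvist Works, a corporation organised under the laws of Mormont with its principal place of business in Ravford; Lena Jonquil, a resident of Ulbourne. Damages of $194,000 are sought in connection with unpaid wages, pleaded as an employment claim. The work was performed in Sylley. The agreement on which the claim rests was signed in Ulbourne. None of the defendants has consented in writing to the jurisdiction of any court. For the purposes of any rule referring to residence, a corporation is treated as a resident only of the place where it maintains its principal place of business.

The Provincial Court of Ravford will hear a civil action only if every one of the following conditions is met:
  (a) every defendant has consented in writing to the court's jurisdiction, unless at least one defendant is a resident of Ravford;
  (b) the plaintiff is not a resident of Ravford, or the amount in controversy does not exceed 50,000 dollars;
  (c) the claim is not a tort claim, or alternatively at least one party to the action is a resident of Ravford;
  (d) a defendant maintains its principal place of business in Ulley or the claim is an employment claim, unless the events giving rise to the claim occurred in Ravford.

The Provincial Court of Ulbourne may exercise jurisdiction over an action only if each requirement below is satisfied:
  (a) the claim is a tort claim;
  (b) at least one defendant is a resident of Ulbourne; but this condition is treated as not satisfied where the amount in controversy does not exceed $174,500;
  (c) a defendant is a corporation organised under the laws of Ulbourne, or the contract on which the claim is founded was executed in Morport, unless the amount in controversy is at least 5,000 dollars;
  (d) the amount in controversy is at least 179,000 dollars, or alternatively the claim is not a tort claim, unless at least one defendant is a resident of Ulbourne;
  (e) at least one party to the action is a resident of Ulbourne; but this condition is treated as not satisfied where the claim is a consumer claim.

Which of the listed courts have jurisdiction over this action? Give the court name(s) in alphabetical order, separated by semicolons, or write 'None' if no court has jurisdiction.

The Provincial Court of Ravford:
  (a) No such written consent has been filed. The proviso rescues it, though: Lindqvist Works resides in Ravford. Satisfied.
  (b) The plaintiff resides in Ulbourne, which is not Ravford — that alternative is enough. Met.
  (c) The claim is an employment claim, not a tort claim — that alternative is enough. Met.
  (d) The claim is an employment claim, so this disjunct is met. Met.
  → Every requirement is satisfied — jurisdiction.
The Provincial Court of Ulbourne:
  (a) The claim is an employment claim, not a tort claim. Fails.
  (b) Lena Jonquil resides in Ulbourne. And the carve-out is inapplicable — the amount in controversy is USD 194,000, above the 174,500 dollars ceiling. Satisfied.
  (c) The corporate defendant(s) are organised in Mormont, Ulley, not Ulbourne; the contract was executed in Ulbourne, not Morport — none of the alternatives is met. But the amount in controversy is 194,000 dollars, which meets the $5,000 floor, and the 'unless' clause therefore excuses the requirement. Satisfied.
  (d) The amount in controversy is USD 194,000, which meets the $179,000 floor, so this disjunct is met. Met.
  (e) Joaquin Varga resides in Ulbourne. The carve-out does not apply: the claim is an employment claim, not a consumer claim. Met.
  → The court lacks jurisdiction.

the Provincial Court of Ravford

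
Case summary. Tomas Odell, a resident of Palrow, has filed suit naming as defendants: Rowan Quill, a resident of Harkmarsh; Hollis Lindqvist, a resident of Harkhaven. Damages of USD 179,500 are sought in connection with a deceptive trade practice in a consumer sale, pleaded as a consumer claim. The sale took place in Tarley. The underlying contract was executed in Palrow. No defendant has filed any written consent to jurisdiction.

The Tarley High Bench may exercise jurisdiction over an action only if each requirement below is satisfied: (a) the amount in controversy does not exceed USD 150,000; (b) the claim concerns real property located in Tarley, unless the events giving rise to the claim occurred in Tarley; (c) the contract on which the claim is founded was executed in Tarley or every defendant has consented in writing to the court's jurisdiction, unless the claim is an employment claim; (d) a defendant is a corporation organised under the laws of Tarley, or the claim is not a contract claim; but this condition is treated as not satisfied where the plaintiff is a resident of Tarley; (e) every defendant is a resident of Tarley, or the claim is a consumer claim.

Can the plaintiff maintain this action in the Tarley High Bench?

No

The Tarley High Bench:
  (a) The amount in controversy is USD 179,500, above the $150,000 ceiling. Condition not met.
  (b) The claim does not concern real property. However, the operative events occurred in Tarley, so the 'unless' proviso supplies this condition. Condition met.
  (c) The contract was executed in Palrow, not Tarley; no such written consent has been filed — every alternative fails. Nor does the 'unless' clause help: the claim is a consumer claim, not an employment claim. Not satisfied.
  (d) The claim is a consumer claim, not a contract claim — that alternative is enough. The exception is not triggered, since the plaintiff resides in Palrow, not Tarley. Condition met.
  (e) The claim is a consumer claim, so this disjunct is met. Condition met.
  → At least one condition fails; no jurisdiction.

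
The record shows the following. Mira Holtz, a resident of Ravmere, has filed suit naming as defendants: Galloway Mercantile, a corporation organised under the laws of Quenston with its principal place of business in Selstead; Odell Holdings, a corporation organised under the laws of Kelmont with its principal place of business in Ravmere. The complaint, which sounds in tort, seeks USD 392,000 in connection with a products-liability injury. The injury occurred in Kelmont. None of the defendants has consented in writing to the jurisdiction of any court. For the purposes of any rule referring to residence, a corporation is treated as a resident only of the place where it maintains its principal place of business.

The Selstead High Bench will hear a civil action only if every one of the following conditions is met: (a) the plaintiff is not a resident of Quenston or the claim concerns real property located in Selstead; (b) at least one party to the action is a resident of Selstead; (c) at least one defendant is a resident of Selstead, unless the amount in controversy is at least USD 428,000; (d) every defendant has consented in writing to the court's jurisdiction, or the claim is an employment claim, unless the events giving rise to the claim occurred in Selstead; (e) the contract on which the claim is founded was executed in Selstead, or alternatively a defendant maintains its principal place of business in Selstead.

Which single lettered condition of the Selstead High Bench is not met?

The Selstead High Bench:
  (a) The plaintiff resides in Ravmere, which is not Quenston — that alternative is enough. Condition met.
  (b) Galloway Mercantile resides in Selstead. Condition met.
  (c) Galloway Mercantile resides in Selstead. Satisfied.
  (d) No such written consent has been filed; the claim is a tort claim, not an employment claim — none of the alternatives is met. Nor does the 'unless' clause help: the operative events occurred in Kelmont, not Selstead. Condition not met.
  (e) Galloway Mercantile has its principal place of business in Selstead, so this disjunct is met. Condition met.
Only condition (d) fails.

(d)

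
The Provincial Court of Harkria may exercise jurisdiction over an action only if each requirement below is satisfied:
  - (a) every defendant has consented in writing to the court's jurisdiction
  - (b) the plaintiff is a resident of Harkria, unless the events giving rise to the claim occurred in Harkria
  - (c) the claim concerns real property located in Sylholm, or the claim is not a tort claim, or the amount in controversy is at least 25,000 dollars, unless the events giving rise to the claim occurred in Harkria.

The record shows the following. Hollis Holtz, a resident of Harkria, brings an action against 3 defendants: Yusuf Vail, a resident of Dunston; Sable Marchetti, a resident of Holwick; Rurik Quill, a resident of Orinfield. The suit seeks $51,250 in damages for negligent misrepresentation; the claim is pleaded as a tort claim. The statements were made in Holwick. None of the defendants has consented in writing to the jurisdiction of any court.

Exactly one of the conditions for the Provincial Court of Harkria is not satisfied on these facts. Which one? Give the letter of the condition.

(a)

The Provincial Court of Harkria:
  (a) No such written consent has been filed. Not satisfied.
  (b) The plaintiff resides in Harkria. Condition met.
  (c) The amount in controversy is 51,250 dollars, which meets the $25,000 floor, so this disjunct is met. Satisfied.
Only condition (a) fails.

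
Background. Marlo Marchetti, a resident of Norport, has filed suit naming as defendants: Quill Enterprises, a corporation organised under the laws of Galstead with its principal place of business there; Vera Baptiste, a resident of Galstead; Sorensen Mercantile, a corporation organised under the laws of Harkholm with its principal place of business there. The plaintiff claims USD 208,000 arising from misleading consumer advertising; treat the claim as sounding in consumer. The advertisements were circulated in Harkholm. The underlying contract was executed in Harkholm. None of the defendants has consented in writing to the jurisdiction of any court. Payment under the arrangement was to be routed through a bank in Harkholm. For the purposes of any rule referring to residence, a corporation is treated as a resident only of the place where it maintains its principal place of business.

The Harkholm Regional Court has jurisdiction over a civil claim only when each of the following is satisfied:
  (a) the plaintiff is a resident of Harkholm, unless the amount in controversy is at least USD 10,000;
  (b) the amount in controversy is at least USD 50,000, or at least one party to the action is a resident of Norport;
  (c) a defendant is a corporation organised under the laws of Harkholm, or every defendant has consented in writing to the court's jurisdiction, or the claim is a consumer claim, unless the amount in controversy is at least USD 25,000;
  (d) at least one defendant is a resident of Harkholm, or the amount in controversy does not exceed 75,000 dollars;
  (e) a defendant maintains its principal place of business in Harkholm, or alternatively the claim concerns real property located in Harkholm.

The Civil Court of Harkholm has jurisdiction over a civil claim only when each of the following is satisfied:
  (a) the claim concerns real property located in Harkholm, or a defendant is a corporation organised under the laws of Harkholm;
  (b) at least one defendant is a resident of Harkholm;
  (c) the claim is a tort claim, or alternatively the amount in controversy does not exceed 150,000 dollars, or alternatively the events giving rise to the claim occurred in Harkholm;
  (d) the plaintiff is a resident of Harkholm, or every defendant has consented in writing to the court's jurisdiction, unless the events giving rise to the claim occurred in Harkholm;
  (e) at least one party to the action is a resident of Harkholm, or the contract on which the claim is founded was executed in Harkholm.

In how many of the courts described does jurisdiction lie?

2

The Harkholm Regional Court:
  (a) The plaintiff resides in Norport, not Harkholm. But the amount in controversy is $208,000, which meets the $10,000 floor, and the 'unless' clause therefore excuses the requirement. Condition met.
  (b) The amount in controversy is 208,000 dollars, which meets the 50,000 dollars floor, so one alternative holds. Satisfied.
  (c) Sorensen Mercantile is organised under the laws of Harkholm, which satisfies one of the alternatives. Met.
  (d) Sorensen Mercantile resides in Harkholm, so one alternative holds. Condition met.
  (e) Sorensen Mercantile has its principal place of business in Harkholm, so this disjunct is met. Condition met.
  → Every requirement is satisfied — jurisdiction.
The Civil Court of Harkholm:
  (a) Sorensen Mercantile is organised under the laws of Harkholm, so this disjunct is met. Condition met.
  (b) Sorensen Mercantile resides in Harkholm. Satisfied.
  (c) The operative events occurred in Harkholm, so one alternative holds. Met.
  (d) The plaintiff resides in Norport, not Harkholm; no such written consent has been filed — no alternative holds. However, the operative events occurred in Harkholm, so the 'unless' proviso supplies this condition. Satisfied.
  (e) Sorensen Mercantile resides in Harkholm — that alternative is enough. Condition met.
  → Jurisdiction lies.
Courts with jurisdiction: the Harkholm Regional Court, the Civil Court of Harkholm — 2 in total.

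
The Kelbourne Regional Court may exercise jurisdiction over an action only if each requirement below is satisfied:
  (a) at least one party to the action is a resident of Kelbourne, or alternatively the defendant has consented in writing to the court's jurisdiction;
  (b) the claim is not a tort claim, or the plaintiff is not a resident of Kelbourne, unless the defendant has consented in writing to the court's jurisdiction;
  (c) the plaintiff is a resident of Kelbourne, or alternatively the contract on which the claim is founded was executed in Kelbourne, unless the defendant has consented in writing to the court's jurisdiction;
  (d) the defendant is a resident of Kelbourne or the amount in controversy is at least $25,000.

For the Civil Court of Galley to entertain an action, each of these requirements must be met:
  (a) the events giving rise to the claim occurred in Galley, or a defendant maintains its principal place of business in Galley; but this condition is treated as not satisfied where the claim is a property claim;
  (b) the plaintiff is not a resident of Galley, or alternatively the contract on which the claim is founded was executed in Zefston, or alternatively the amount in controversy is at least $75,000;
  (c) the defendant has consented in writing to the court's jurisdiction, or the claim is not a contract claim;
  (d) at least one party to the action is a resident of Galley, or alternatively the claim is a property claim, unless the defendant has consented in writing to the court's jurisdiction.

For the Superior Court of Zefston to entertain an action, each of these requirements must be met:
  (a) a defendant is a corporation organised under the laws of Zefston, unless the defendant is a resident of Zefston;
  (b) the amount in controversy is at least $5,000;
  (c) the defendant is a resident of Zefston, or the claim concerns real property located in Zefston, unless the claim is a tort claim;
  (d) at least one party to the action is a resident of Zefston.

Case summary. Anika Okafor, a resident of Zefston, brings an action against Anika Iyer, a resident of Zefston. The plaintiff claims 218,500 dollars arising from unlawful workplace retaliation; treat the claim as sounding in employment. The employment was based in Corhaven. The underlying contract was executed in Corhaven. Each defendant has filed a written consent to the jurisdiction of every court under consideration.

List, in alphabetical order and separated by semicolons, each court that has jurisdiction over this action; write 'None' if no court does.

The Kelbourne Regional Court:
  (a) Every defendant has filed written consent, so one alternative holds. Met.
  (b) The claim is an employment claim, not a tort claim — that alternative is enough. Satisfied.
  (c) The plaintiff resides in Zefston, not Kelbourne; the contract was executed in Corhaven, not Kelbourne — every alternative fails. The proviso rescues it, though: every defendant has filed written consent. Met.
  (d) The amount in controversy is 218,500 dollars, which meets the USD 25,000 floor, so this disjunct is met. Met.
  → The court has jurisdiction.
The Civil Court of Galley:
  (a) The operative events occurred in Corhaven, not Galley; no defendant is a corporation — no alternative holds. Not met.
  (b) The plaintiff resides in Zefston, which is not Galley — that alternative is enough. Met.
  (c) Every defendant has filed written consent, which satisfies one of the alternatives. Satisfied.
  (d) No party resides in Galley; the claim is an employment claim, not a property claim — every alternative fails. However, every defendant has filed written consent, so the 'unless' proviso supplies this condition. Satisfied.
  → Not every requirement is met — no jurisdiction.
The Superior Court of Zefston:
  (a) No defendant is a corporation. But the defendant resides in Zefston, and the 'unless' clause therefore excuses the requirement. Met.
  (b) The amount in controversy is USD 218,500, which meets the $5,000 floor. Satisfied.
  (c) The defendant resides in Zefston, so one alternative holds. Condition met.
  (d) Anika Okafor resides in Zefston. Met.
  → The court has jurisdiction.

the Kelbourne Regional Court; the Superior Court of Zefston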